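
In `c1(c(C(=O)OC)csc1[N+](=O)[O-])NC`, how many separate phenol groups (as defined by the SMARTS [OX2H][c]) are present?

0

[OX2H][c] is the SMARTS for a phenol: a hydroxyl oxygen attached to an aromatic carbon.
No fragment in the molecule satisfies every constraint, giving 0 matches.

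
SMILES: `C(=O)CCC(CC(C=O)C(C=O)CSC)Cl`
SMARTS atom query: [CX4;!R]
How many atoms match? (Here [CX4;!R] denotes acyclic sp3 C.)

8

The query [CX4;!R] means: aliphatic carbon with four total connections, not in a ring.
Check the 16 heavy atoms by environment: 8× C (X4, acyclic) → match; 3× C (X3, acyclic) → no; 3× O (X1, acyclic) → no; 1× S (X2, acyclic) → no; 1× Cl (X1, acyclic) → no.
That gives 8 matching atoms.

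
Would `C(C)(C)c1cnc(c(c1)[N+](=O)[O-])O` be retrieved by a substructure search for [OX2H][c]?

Yes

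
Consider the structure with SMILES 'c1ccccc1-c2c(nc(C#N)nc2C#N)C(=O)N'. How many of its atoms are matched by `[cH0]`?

5

Check the 19 heavy atoms by environment: 2× n (aromatic, H0) → no; 5× c (aromatic, H0) → match; 3× C (H0) → no; 2× N (H0) → no; 5× c (aromatic, H1) → no; 1× O (H0) → no; 1× N (H2) → no.
That gives 5 matching atoms.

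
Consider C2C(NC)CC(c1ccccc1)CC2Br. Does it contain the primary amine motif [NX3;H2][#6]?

No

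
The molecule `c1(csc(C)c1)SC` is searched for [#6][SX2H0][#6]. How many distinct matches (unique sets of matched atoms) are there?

1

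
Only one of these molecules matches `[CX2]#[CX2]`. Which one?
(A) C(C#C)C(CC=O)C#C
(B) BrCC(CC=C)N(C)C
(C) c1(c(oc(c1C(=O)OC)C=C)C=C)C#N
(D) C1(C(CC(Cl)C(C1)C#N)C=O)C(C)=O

[CX2]#[CX2] describes a carbon-carbon triple bond (an alkyne).
(A) contains an ethynyl group (-C#CH), which satisfies every atom and bond constraint.
(B) has a vinyl group (-CH=CH2) but the C=C is a double bond; both carbons are CX3, not CX2.
(C) has a vinyl group (-CH=CH2) but the C=C is a double bond; both carbons are CX3, not CX2.
(D) has a nitrile (-C#N) but the triple bond is C#N, not C#C.
So the answer is (A).

A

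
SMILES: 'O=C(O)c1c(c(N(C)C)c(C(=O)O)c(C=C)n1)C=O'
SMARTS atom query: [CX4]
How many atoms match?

2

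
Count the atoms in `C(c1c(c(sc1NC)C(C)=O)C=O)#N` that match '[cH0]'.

4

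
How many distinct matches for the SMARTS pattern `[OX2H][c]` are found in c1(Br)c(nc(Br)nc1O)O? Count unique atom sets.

[OX2H][c] is the SMARTS for a phenol: a hydroxyl oxygen attached to an aromatic carbon.
The molecule carries 2 separate instances of a hydroxyl group (-OH) meeting every constraint; each maps to a distinct set of atoms, giving 2 matches.

2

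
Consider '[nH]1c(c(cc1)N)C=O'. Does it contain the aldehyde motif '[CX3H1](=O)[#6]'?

The pattern [CX3H1](=O)[#6] describes an sp2 carbon with one H, double-bonded to O and single-bonded to carbon — an aldehyde.
The molecule carries an aldehyde (-CHO), whose atoms satisfy every constraint of the query, so the pattern matches.

Yes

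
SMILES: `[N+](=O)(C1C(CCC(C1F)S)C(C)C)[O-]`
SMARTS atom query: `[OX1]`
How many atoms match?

2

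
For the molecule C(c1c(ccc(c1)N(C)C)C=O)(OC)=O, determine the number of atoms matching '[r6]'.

The query [r6] means: r6 matches atoms in a six-membered ring.
Check the 15 heavy atoms by environment: 6× c (aromatic, in 6-ring) → match; 5× C (acyclic) → no; 3× O (acyclic) → no; 1× N (acyclic) → no.
That gives 6 matching atoms.

6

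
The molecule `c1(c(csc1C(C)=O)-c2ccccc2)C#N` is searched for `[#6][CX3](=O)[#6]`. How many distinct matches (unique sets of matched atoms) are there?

[#6][CX3](=O)[#6] is the SMARTS for a ketone: a carbonyl carbon (no H) flanked by two carbons.
Exactly one fragment in the molecule meets all constraints, giving 1 match.

1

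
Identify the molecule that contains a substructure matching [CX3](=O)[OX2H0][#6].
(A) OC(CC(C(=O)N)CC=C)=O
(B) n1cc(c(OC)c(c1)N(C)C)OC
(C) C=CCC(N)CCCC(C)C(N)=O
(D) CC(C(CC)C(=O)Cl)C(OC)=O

D

[CX3](=O)[OX2H0][#6] describes a carbonyl carbon bonded to an oxygen that is itself bonded to carbon (no H on that O) (an ester).
(A) has a carboxylic acid group (-C(=O)OH) but the singly-bonded O carries H (OX2H1, not H0).
(B) has a methoxy ether (-OCH3) but the ether oxygen is not adjacent to a C=O carbon.
(C) has a primary amide (-C(=O)NH2) but the carbonyl is bonded to N, not to an O-C linkage.
(D) contains a methyl-ester group (-C(=O)OCH3), which satisfies every atom and bond constraint.
So the answer is (D).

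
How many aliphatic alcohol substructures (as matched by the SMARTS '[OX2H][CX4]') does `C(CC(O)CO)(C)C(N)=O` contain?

2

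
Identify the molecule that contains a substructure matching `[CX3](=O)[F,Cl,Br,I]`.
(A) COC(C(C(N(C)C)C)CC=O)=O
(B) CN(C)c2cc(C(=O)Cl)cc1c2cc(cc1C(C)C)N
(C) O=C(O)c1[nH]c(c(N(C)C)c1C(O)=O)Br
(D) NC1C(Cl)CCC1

[CX3](=O)[F,Cl,Br,I] describes a carbonyl carbon bonded to a halogen (an acyl halide).
(A) has a methyl-ester group (-C(=O)OCH3) but the carbonyl is bonded to -O-C, not to a halogen.
(B) contains an acyl chloride (-C(=O)Cl), which satisfies every atom and bond constraint.
(C) has a carboxylic acid group (-C(=O)OH) but the carbonyl is bonded to -OH, not to a halogen.
(D) has a chloro substituent but the Cl is not on a carbonyl carbon.
So the answer is (B).

B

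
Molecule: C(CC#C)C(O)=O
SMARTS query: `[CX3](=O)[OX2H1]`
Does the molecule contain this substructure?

The pattern [CX3](=O)[OX2H1] describes an sp2 carbon double-bonded to O and single-bonded to an -OH oxygen — a carboxylic acid.
The molecule carries a carboxylic acid group (-C(=O)OH), whose atoms satisfy every constraint of the query, so the pattern matches.

Yes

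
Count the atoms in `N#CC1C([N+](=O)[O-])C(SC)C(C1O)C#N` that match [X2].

4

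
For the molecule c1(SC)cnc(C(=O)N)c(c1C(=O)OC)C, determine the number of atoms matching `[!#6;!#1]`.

6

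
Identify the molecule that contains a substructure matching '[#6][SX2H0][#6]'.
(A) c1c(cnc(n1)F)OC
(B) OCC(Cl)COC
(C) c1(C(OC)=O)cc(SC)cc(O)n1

C

[#6][SX2H0][#6] describes an aliphatic sulfur bridging two carbons with no H on the sulfur (a thioether).
(A) has a methoxy ether (-OCH3) but the bridging atom is O, not S.
(B) has a methoxy ether (-OCH3) but the bridging atom is O, not S.
(C) contains a methylthio ether (-SCH3), which satisfies every atom and bond constraint.
So the answer is (C).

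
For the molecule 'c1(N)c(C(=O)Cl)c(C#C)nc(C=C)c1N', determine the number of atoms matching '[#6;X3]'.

The query [#6;X3] means: any carbon (aromatic or not) with three total connections.
Check the 15 heavy atoms by environment: 1× n (aromatic, X2) → no; 5× c (aromatic, X3) → match; 3× C (X3) → match; 1× O (X1) → no; 1× Cl (X1) → no; 2× C (X2) → no; 2× N (X3) → no.
Summing the matching environments: 5 + 3 = 8 matching atoms.

8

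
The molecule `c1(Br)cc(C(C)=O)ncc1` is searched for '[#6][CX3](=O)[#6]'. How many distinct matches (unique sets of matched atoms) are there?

[#6][CX3](=O)[#6] is the SMARTS for a ketone: a carbonyl carbon (no H) flanked by two carbons.
Exactly one fragment in the molecule meets all constraints, giving 1 match.

1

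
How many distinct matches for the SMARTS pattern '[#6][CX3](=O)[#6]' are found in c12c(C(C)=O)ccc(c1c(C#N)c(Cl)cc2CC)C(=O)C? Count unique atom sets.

2

[#6][CX3](=O)[#6] is the SMARTS for a ketone: a carbonyl carbon (no H) flanked by two carbons.
The molecule carries 2 separate instances of an acetyl/ketone group (-C(=O)CH3) meeting every constraint; each maps to a distinct set of atoms, giving 2 matches.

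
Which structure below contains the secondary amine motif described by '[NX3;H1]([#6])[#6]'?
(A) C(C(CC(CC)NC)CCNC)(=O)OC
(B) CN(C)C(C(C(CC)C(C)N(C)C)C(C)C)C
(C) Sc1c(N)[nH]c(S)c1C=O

A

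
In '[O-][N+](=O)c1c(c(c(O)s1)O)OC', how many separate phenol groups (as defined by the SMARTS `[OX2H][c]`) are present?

2

[OX2H][c] is the SMARTS for a phenol: a hydroxyl oxygen attached to an aromatic carbon.
The molecule carries 2 separate instances of a hydroxyl group (-OH) meeting every constraint; each maps to a distinct set of atoms, giving 2 matches.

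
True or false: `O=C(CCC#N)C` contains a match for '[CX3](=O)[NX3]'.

The pattern [CX3](=O)[NX3] describes a carbonyl carbon bonded to a trivalent nitrogen — an amide.
The closest candidate here is a nitrile (-C#N), but the nitrile N is NX1 (triple-bonded), not NX3. No other fragment satisfies the full query, so there is no match.

False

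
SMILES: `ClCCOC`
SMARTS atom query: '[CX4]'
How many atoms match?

3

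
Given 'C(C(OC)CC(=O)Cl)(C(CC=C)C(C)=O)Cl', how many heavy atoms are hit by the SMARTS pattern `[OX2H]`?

0

The query [OX2H] means: aliphatic oxygen with two connections, one of which is H — an -OH oxygen.
Check the 16 heavy atoms by environment: 2× C (H2, X4) → no; 3× C (H1, X4) → no; 1× O (H0, X2) → no; 2× C (H3, X4) → no; 2× C (H0, X3) → no; 2× O (H0, X1) → no; 1× C (H1, X3) → no; 1× C (H2, X3) → no; 2× Cl (H0, X1) → no.
No environment satisfies the query, so 0 matching atoms.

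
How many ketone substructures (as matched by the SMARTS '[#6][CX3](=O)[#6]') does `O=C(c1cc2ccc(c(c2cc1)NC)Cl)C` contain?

[#6][CX3](=O)[#6] is the SMARTS for a ketone: a carbonyl carbon (no H) flanked by two carbons.
Exactly one fragment in the molecule meets all constraints, giving 1 match.

1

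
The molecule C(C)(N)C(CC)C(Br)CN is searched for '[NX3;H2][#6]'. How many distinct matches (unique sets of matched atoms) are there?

2

[NX3;H2][#6] is the SMARTS for a primary amine: a trivalent nitrogen with two H attached to carbon.
The molecule carries 2 separate instances of a primary amino group (-NH2) meeting every constraint; each maps to a distinct set of atoms, giving 2 matches.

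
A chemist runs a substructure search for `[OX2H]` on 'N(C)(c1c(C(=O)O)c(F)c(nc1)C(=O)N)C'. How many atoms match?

Check the 16 heavy atoms by environment: 1× n (aromatic, H0, X2) → no; 4× c (aromatic, H0, X3) → no; 1× c (aromatic, H1, X3) → no; 2× C (H0, X3) → no; 2× O (H0, X1) → no; 1× N (H2, X3) → no; 1× F (H0, X1) → no; 1× O (H1, X2) → match; 1× N (H0, X3) → no; 2× C (H3, X4) → no.
That gives 1 matching atom.

1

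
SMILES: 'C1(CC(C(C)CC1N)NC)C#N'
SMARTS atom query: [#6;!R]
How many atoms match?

3

The query [#6;!R] means: carbon not in any ring.
Check the 12 heavy atoms by environment: 6× C (in 6-ring) → no; 3× N (acyclic) → no; 3× C (acyclic) → match.
That gives 3 matching atoms.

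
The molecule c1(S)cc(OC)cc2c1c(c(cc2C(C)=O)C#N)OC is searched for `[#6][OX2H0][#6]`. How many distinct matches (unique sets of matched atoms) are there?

2

[#6][OX2H0][#6] is the SMARTS for an ether: an aliphatic oxygen bridging two carbons with no H on the oxygen.
The molecule carries 2 separate instances of a methoxy ether (-OCH3) meeting every constraint; each maps to a distinct set of atoms, giving 2 matches.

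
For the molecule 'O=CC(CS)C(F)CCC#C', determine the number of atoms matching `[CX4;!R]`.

Check the 11 heavy atoms by environment: 5× C (X4, acyclic) → match; 1× F (X1, acyclic) → no; 2× C (X2, acyclic) → no; 1× C (X3, acyclic) → no; 1× O (X1, acyclic) → no; 1× S (X2, acyclic) → no.
That gives 5 matching atoms.

5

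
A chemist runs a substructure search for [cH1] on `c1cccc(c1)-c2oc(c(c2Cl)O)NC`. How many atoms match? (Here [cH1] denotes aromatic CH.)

5

Check the 15 heavy atoms by environment: 1× o (aromatic, H0) → no; 5× c (aromatic, H0) → no; 1× O (H1) → no; 1× Cl (H0) → no; 1× N (H1) → no; 1× C (H3) → no; 5× c (aromatic, H1) → match.
That gives 5 matching atoms.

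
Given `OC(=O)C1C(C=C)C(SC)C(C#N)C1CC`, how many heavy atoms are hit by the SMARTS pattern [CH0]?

The query [CH0] means: aliphatic carbon with no attached hydrogen.
Check the 16 heavy atoms by environment: 6× C (H1) → no; 1× S (H0) → no; 2× C (H3) → no; 2× C (H2) → no; 2× C (H0) → match; 1× O (H0) → no; 1× O (H1) → no; 1× N (H0) → no.
That gives 2 matching atoms.

2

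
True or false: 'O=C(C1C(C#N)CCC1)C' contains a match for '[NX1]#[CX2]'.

True

The pattern [NX1]#[CX2] describes a nitrogen triple-bonded to a two-connected carbon — a nitrile.
The molecule carries a nitrile (-C#N), whose atoms satisfy every constraint of the query, so the pattern matches.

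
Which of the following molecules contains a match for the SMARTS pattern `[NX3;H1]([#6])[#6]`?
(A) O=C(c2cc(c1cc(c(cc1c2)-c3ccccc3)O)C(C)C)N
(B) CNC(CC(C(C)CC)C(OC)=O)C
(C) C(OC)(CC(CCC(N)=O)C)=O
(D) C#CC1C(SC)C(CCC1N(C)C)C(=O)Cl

B

[NX3;H1]([#6])[#6] describes a trivalent nitrogen with one H, bonded to two carbons (a secondary amine).
(A) has a primary amide (-C(=O)NH2) but the -C(=O)NH2 nitrogen has H2, not H1.
(B) contains an N-methylamino group (-NHCH3), which satisfies every atom and bond constraint.
(C) has a primary amide (-C(=O)NH2) but the -C(=O)NH2 nitrogen has H2, not H1.
(D) has a dimethylamino group (-N(CH3)2) but the nitrogen has H0, not H1.
So the answer is (B).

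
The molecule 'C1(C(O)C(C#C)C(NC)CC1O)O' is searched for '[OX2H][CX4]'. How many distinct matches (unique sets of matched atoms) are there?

[OX2H][CX4] is the SMARTS for an aliphatic alcohol: a hydroxyl oxygen bound to an sp3 (X4) carbon.
The molecule carries 3 separate instances of a hydroxyl group (-OH) meeting every constraint; each maps to a distinct set of atoms, giving 3 matches.

3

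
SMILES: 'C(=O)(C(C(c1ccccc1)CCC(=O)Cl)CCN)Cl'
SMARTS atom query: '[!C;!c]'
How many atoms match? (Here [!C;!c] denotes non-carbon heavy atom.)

5

The query [!C;!c] means: neither aliphatic nor aromatic carbon — same as [!#6].
Check the 19 heavy atoms by environment: 8× C → no; 2× O → match; 2× Cl → match; 6× c (aromatic) → no; 1× N → match.
Summing the matching environments: 2 + 2 + 1 = 5 matching atoms.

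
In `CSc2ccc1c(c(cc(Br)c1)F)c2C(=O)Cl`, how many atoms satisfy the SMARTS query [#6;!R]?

The query [#6;!R] means: carbon not in any ring.
Check the 17 heavy atoms by environment: 10× c (aromatic, in 6-ring) → no; 1× S (acyclic) → no; 2× C (acyclic) → match; 1× Br (acyclic) → no; 1× F (acyclic) → no; 1× O (acyclic) → no; 1× Cl (acyclic) → no.
That gives 2 matching atoms.

2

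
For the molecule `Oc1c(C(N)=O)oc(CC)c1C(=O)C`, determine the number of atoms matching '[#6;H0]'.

Check the 14 heavy atoms by environment: 1× o (aromatic, H0) → no; 4× c (aromatic, H0) → match; 1× C (H2) → no; 2× C (H3) → no; 2× C (H0) → match; 2× O (H0) → no; 1× O (H1) → no; 1× N (H2) → no.
Summing the matching environments: 4 + 2 = 6 matching atoms.

6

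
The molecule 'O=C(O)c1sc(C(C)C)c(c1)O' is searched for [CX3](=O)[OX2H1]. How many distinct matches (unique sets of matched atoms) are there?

[CX3](=O)[OX2H1] is the SMARTS for a carboxylic acid: an sp2 carbon double-bonded to O and single-bonded to an -OH oxygen.
Exactly one fragment in the molecule meets all constraints, giving 1 match.

1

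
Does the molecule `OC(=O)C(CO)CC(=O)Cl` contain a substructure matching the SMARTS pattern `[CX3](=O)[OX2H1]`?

The pattern [CX3](=O)[OX2H1] describes an sp2 carbon double-bonded to O and single-bonded to an -OH oxygen — a carboxylic acid.
The molecule carries a carboxylic acid group (-C(=O)OH), whose atoms satisfy every constraint of the query, so the pattern matches.

Yes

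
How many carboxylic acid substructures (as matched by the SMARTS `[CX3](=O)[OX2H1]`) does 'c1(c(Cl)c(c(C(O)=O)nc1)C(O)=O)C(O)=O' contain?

[CX3](=O)[OX2H1] is the SMARTS for a carboxylic acid: an sp2 carbon double-bonded to O and single-bonded to an -OH oxygen.
The molecule carries 3 separate instances of a carboxylic acid group (-C(=O)OH) meeting every constraint; each maps to a distinct set of atoms, giving 3 matches.

3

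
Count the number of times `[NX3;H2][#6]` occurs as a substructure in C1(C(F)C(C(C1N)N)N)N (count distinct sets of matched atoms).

4

[NX3;H2][#6] is the SMARTS for a primary amine: a trivalent nitrogen with two H attached to carbon.
The molecule carries 4 separate instances of a primary amino group (-NH2) meeting every constraint; each maps to a distinct set of atoms, giving 4 matches.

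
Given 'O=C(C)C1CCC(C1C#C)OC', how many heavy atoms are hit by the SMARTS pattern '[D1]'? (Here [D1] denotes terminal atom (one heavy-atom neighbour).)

4

The query [D1] means: atom with exactly one heavy-atom neighbour (degree 1).
Check the 12 heavy atoms by environment: 4× C (D3) → no; 3× C (D2) → no; 1× O (D2) → no; 3× C (D1) → match; 1× O (D1) → match.
Summing the matching environments: 3 + 1 = 4 matching atoms.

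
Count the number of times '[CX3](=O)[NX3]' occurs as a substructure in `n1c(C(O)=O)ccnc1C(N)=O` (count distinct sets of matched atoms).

1

[CX3](=O)[NX3] is the SMARTS for an amide: a carbonyl carbon bonded to a trivalent nitrogen.
Exactly one fragment in the molecule meets all constraints, giving 1 match.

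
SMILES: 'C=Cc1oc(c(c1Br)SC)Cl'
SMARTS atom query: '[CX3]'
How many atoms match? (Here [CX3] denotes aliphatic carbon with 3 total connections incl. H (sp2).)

2

Check the 11 heavy atoms by environment: 1× o (aromatic, X2) → no; 4× c (aromatic, X3) → no; 2× C (X3) → match; 1× Cl (X1) → no; 1× S (X2) → no; 1× C (X4) → no; 1× Br (X1) → no.
That gives 2 matching atoms.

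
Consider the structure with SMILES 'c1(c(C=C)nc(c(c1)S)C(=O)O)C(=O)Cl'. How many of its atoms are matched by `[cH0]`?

The query [cH0] means: aromatic carbon with no attached hydrogen (substituted or ring-fusion).
Check the 15 heavy atoms by environment: 1× n (aromatic, H0) → no; 4× c (aromatic, H0) → match; 1× c (aromatic, H1) → no; 2× C (H0) → no; 2× O (H0) → no; 1× Cl (H0) → no; 1× C (H1) → no; 1× C (H2) → no; 1× O (H1) → no; 1× S (H1) → no.
That gives 4 matching atoms.

4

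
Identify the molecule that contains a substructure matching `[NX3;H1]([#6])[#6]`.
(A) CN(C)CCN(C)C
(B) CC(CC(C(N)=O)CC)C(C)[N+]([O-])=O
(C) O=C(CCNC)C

[NX3;H1]([#6])[#6] describes a trivalent nitrogen with one H, bonded to two carbons (a secondary amine).
(A) has a dimethylamino group (-N(CH3)2) but the nitrogen has H0, not H1.
(B) has a primary amide (-C(=O)NH2) but the -C(=O)NH2 nitrogen has H2, not H1.
(C) contains an N-methylamino group (-NHCH3), which satisfies every atom and bond constraint.
So the answer is (C).

C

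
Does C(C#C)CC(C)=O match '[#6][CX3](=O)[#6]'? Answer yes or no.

Yes

The pattern [#6][CX3](=O)[#6] describes a carbonyl carbon (no H) flanked by two carbons — a ketone.
The molecule carries an acetyl/ketone group (-C(=O)CH3), whose atoms satisfy every constraint of the query, so the pattern matches.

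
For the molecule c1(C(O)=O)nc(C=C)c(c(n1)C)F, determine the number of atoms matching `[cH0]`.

The query [cH0] means: aromatic carbon with no attached hydrogen (substituted or ring-fusion).
Check the 13 heavy atoms by environment: 2× n (aromatic, H0) → no; 4× c (aromatic, H0) → match; 1× C (H1) → no; 1× C (H2) → no; 1× F (H0) → no; 1× C (H0) → no; 1× O (H0) → no; 1× O (H1) → no; 1× C (H3) → no.
That gives 4 matching atoms.

4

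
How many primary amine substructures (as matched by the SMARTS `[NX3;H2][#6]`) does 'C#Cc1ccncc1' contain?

0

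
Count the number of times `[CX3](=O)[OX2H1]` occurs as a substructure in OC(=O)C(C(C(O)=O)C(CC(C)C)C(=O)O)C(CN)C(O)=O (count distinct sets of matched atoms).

[CX3](=O)[OX2H1] is the SMARTS for a carboxylic acid: an sp2 carbon double-bonded to O and single-bonded to an -OH oxygen.
The molecule carries 4 separate instances of a carboxylic acid group (-C(=O)OH) meeting every constraint; each maps to a distinct set of atoms, giving 4 matches.

4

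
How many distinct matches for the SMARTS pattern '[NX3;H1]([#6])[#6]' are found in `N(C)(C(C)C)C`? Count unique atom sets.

0

[NX3;H1]([#6])[#6] is the SMARTS for a secondary amine: a trivalent nitrogen with one H, bonded to two carbons.
The molecule has a dimethylamino group (-N(CH3)2), but the nitrogen has H0, not H1; nothing else fits, so there are 0 matches.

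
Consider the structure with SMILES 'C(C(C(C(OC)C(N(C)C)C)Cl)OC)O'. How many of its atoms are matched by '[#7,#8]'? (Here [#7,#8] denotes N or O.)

4

The query [#7,#8] means: nitrogen or oxygen (comma = OR).
Check the 15 heavy atoms by environment: 10× C → no; 3× O → match; 1× Cl → no; 1× N → match.
Summing the matching environments: 3 + 1 = 4 matching atoms.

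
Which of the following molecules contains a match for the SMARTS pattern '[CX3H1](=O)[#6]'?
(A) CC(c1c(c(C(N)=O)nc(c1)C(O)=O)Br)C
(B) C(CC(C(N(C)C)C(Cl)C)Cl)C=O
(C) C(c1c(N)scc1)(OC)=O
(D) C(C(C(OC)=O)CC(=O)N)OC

B

[CX3H1](=O)[#6] describes an sp2 carbon with one H, double-bonded to O and single-bonded to carbon (an aldehyde).
(A) has a carboxylic acid group (-C(=O)OH) but the carbonyl carbon has H0 and is bonded to O, not H1.
(B) contains an aldehyde (-CHO), which satisfies every atom and bond constraint.
(C) has a methyl-ester group (-C(=O)OCH3) but the carbonyl carbon has H0, not H1.
(D) has a methyl-ester group (-C(=O)OCH3) but the carbonyl carbon has H0, not H1.
So the answer is (B).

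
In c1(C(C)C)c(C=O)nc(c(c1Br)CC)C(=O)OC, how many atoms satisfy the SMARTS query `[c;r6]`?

5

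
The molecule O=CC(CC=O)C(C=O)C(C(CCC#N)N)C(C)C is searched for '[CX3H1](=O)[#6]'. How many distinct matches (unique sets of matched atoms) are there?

3

[CX3H1](=O)[#6] is the SMARTS for an aldehyde: an sp2 carbon with one H, double-bonded to O and single-bonded to carbon.
The molecule carries 3 separate instances of an aldehyde (-CHO) meeting every constraint; each maps to a distinct set of atoms, giving 3 matches.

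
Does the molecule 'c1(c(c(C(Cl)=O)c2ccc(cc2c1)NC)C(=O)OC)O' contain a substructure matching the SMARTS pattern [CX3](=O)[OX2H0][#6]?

Yes

The pattern [CX3](=O)[OX2H0][#6] describes a carbonyl carbon bonded to an oxygen that is itself bonded to carbon (no H on that O) — an ester.
The molecule carries a methyl-ester group (-C(=O)OCH3), whose atoms satisfy every constraint of the query, so the pattern matches.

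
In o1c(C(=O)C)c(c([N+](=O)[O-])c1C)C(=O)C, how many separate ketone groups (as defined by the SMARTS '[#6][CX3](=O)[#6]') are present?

[#6][CX3](=O)[#6] is the SMARTS for a ketone: a carbonyl carbon (no H) flanked by two carbons.
The molecule carries 2 separate instances of an acetyl/ketone group (-C(=O)CH3) meeting every constraint; each maps to a distinct set of atoms, giving 2 matches.

2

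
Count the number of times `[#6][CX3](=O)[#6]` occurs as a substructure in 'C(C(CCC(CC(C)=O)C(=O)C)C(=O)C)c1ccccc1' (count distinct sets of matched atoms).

3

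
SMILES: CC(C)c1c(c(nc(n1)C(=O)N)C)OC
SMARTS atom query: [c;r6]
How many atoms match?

4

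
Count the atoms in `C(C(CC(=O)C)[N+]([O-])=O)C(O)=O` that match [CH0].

Check the 12 heavy atoms by environment: 2× C (H2) → no; 1× C (H1) → no; 1× N (charge +1, H0) → no; 1× O (charge -1, H0) → no; 3× O (H0) → no; 2× C (H0) → match; 1× C (H3) → no; 1× O (H1) → no.
That gives 2 matching atoms.

2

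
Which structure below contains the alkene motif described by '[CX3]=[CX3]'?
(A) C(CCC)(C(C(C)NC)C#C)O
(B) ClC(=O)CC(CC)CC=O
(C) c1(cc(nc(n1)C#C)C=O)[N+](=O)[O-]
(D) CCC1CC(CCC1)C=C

D

[CX3]=[CX3] describes a non-aromatic C=C double bond between two sp2 carbons (an alkene).
(A) has an ethynyl group (-C#CH) but the C-C bond is a triple bond, not a double bond.
(B) has an ethyl group (-CH2CH3) but its C-C bond is a single bond between CX4 carbons, not CX3=CX3.
(C) has an ethynyl group (-C#CH) but the C-C bond is a triple bond, not a double bond.
(D) contains a vinyl group (-CH=CH2), which satisfies every atom and bond constraint.
So the answer is (D).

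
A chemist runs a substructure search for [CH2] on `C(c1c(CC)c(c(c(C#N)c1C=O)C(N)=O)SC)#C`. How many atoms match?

The query [CH2] means: aliphatic carbon with exactly two hydrogens.
Check the 19 heavy atoms by environment: 6× c (aromatic, H0) → no; 3× C (H0) → no; 2× C (H1) → no; 1× C (H2) → match; 2× C (H3) → no; 2× O (H0) → no; 1× N (H0) → no; 1× N (H2) → no; 1× S (H0) → no.
That gives 1 matching atom.

1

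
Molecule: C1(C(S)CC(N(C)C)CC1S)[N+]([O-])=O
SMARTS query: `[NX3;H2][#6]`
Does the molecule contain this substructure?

The pattern [NX3;H2][#6] describes a trivalent nitrogen with two H attached to carbon — a primary amine.
The closest candidate here is a dimethylamino group (-N(CH3)2), but the nitrogen has H0, not H2. No other fragment satisfies the full query, so there is no match.

No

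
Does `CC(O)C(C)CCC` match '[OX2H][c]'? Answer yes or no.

The pattern [OX2H][c] describes a hydroxyl oxygen attached to an aromatic carbon — a phenol.
The closest candidate here is a hydroxyl group (-OH), but the -OH is on an aliphatic carbon, not an aromatic c. No other fragment satisfies the full query, so there is no match.

No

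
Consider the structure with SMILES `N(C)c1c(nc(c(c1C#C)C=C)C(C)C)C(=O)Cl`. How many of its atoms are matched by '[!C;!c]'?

The query [!C;!c] means: neither aliphatic nor aromatic carbon — same as [!#6].
Check the 18 heavy atoms by environment: 1× n (aromatic) → match; 5× c (aromatic) → no; 9× C → no; 1× O → match; 1× Cl → match; 1× N → match.
Summing the matching environments: 1 + 1 + 1 + 1 = 4 matching atoms.

4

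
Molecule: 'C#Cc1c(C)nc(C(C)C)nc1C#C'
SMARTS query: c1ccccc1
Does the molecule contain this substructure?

The pattern c1ccccc1 describes six aromatic carbons in a ring — a benzene ring.
The closest candidate here is a methyl group (-CH3), but no six-membered all-carbon aromatic ring is present. No other fragment satisfies the full query, so there is no match.

No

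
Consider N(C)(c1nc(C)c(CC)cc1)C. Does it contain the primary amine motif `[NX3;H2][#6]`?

No

The pattern [NX3;H2][#6] describes a trivalent nitrogen with two H attached to carbon — a primary amine.
The closest candidate here is a dimethylamino group (-N(CH3)2), but the nitrogen has H0, not H2. No other fragment satisfies the full query, so there is no match.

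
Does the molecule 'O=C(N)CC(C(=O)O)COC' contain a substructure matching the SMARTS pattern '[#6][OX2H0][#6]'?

Yes

The pattern [#6][OX2H0][#6] describes an aliphatic oxygen bridging two carbons with no H on the oxygen — an ether.
The molecule carries a methoxy ether (-OCH3), whose atoms satisfy every constraint of the query, so the pattern matches.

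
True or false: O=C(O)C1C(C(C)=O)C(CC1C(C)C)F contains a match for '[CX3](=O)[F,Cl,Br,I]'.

False

The pattern [CX3](=O)[F,Cl,Br,I] describes a carbonyl carbon bonded to a halogen — an acyl halide.
The closest candidate here is a carboxylic acid group (-C(=O)OH), but the carbonyl is bonded to -OH, not to a halogen. No other fragment satisfies the full query, so there is no match.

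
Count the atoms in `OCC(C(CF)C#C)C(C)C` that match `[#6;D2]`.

3

The query [#6;D2] means: any carbon bonded to exactly two heavy atoms.
Check the 11 heavy atoms by environment: 3× C (D2) → match; 3× C (D3) → no; 3× C (D1) → no; 1× F (D1) → no; 1× O (D1) → no.
That gives 3 matching atoms.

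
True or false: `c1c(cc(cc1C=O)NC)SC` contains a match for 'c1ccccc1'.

True

The pattern c1ccccc1 describes six aromatic carbons in a ring — a benzene ring.
The required atom environment is present in the molecule, so the pattern matches.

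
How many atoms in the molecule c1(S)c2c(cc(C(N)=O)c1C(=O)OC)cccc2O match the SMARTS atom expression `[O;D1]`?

3

The query [O;D1] means: aliphatic oxygen bonded to exactly one heavy atom.
Check the 19 heavy atoms by environment: 6× c (aromatic, D3) → no; 4× c (aromatic, D2) → no; 2× C (D3) → no; 3× O (D1) → match; 1× N (D1) → no; 1× S (D1) → no; 1× O (D2) → no; 1× C (D1) → no.
That gives 3 matching atoms.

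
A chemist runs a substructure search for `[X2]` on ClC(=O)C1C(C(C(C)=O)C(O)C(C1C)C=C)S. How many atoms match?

2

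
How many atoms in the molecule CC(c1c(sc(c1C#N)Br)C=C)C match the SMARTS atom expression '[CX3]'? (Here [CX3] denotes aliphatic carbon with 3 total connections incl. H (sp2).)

The query [CX3] means: C with X3: aliphatic carbon with exactly 3 total connections.
Check the 13 heavy atoms by environment: 1× s (aromatic, X2) → no; 4× c (aromatic, X3) → no; 2× C (X3) → match; 3× C (X4) → no; 1× Br (X1) → no; 1× C (X2) → no; 1× N (X1) → no.
That gives 2 matching atoms.

2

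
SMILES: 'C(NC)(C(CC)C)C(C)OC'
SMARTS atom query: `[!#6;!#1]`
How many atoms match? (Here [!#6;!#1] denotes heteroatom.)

2

Check the 11 heavy atoms by environment: 9× C → no; 1× O → match; 1× N → match.
Summing the matching environments: 1 + 1 = 2 matching atoms.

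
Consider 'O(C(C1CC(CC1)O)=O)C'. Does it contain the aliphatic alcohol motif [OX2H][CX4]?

Yes

The pattern [OX2H][CX4] describes a hydroxyl oxygen bound to an sp3 (X4) carbon — an aliphatic alcohol.
The molecule carries a hydroxyl group (-OH), whose atoms satisfy every constraint of the query, so the pattern matches.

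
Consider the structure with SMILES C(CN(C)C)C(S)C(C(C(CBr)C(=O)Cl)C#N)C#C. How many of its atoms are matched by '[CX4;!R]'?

9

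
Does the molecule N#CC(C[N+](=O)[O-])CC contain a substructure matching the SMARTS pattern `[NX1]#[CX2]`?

The pattern [NX1]#[CX2] describes a nitrogen triple-bonded to a two-connected carbon — a nitrile.
The molecule carries a nitrile (-C#N), whose atoms satisfy every constraint of the query, so the pattern matches.

Yes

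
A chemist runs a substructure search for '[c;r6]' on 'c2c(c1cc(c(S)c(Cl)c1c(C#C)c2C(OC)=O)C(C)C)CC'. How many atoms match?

10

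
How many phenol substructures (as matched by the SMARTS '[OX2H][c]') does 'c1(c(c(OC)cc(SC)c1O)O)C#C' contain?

[OX2H][c] is the SMARTS for a phenol: a hydroxyl oxygen attached to an aromatic carbon.
The molecule carries 2 separate instances of a hydroxyl group (-OH) meeting every constraint; each maps to a distinct set of atoms, giving 2 matches.

2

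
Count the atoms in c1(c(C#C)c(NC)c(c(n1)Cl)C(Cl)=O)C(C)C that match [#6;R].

5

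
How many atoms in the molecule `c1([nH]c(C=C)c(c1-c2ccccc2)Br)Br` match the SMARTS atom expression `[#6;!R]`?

2

The query [#6;!R] means: carbon not in any ring.
Check the 15 heavy atoms by environment: 1× n (aromatic, in 5-ring) → no; 4× c (aromatic, in 5-ring) → no; 2× Br (acyclic) → no; 6× c (aromatic, in 6-ring) → no; 2× C (acyclic) → match.
That gives 2 matching atoms.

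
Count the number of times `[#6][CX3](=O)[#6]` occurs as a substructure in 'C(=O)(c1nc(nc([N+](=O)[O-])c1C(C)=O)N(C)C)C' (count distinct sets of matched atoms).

2

[#6][CX3](=O)[#6] is the SMARTS for a ketone: a carbonyl carbon (no H) flanked by two carbons.
The molecule carries 2 separate instances of an acetyl/ketone group (-C(=O)CH3) meeting every constraint; each maps to a distinct set of atoms, giving 2 matches.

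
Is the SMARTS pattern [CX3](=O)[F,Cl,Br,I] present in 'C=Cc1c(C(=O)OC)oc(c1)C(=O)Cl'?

Yes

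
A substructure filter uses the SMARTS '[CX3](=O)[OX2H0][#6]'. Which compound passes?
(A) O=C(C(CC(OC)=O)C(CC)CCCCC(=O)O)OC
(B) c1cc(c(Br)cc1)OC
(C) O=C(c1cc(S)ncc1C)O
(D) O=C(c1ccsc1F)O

[CX3](=O)[OX2H0][#6] describes a carbonyl carbon bonded to an oxygen that is itself bonded to carbon (no H on that O) (an ester).
(A) contains a methyl-ester group (-C(=O)OCH3), which satisfies every atom and bond constraint.
(B) has a methoxy ether (-OCH3) but the ether oxygen is not adjacent to a C=O carbon.
(C) has a carboxylic acid group (-C(=O)OH) but the singly-bonded O carries H (OX2H1, not H0).
(D) has a carboxylic acid group (-C(=O)OH) but the singly-bonded O carries H (OX2H1, not H0).
So the answer is (A).

A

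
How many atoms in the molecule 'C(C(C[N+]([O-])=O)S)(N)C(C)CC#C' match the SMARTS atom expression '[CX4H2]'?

2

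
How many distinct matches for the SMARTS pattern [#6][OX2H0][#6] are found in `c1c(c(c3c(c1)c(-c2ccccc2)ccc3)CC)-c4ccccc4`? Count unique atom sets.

0

[#6][OX2H0][#6] is the SMARTS for an ether: an aliphatic oxygen bridging two carbons with no H on the oxygen.
No fragment in the molecule satisfies every constraint, giving 0 matches.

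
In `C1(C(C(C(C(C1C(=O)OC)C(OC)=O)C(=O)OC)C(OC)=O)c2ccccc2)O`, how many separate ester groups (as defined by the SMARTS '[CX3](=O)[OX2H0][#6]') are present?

4

[CX3](=O)[OX2H0][#6] is the SMARTS for an ester: a carbonyl carbon bonded to an oxygen that is itself bonded to carbon (no H on that O).
The molecule carries 4 separate instances of a methyl-ester group (-C(=O)OCH3) meeting every constraint; each maps to a distinct set of atoms, giving 4 matches.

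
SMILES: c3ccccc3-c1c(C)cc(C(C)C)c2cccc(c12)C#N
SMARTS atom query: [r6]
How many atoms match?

16

Check the 22 heavy atoms by environment: 16× c (aromatic, in 6-ring) → match; 5× C (acyclic) → no; 1× N (acyclic) → no.
That gives 16 matching atoms.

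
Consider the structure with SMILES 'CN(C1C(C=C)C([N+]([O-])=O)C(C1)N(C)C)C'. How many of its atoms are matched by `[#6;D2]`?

2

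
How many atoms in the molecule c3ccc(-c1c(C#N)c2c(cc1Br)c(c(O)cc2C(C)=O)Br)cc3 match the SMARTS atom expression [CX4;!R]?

The query [CX4;!R] means: aliphatic carbon with four total connections, not in a ring.
Check the 24 heavy atoms by environment: 16× c (aromatic, X3, in 6-ring) → no; 1× C (X3, acyclic) → no; 1× O (X1, acyclic) → no; 1× C (X4, acyclic) → match; 1× O (X2, acyclic) → no; 2× Br (X1, acyclic) → no; 1× C (X2, acyclic) → no; 1× N (X1, acyclic) → no.
That gives 1 matching atom.

1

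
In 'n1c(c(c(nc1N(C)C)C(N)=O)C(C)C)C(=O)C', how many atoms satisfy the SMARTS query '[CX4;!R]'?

6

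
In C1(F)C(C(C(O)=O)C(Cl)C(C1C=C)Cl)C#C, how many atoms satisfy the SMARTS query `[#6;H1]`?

8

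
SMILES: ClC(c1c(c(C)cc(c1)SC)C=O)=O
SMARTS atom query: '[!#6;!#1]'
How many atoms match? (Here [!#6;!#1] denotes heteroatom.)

4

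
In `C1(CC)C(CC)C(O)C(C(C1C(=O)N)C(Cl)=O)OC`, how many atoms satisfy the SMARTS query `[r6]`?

6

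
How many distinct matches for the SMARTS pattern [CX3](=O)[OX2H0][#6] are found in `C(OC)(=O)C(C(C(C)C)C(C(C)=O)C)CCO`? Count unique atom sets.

[CX3](=O)[OX2H0][#6] is the SMARTS for an ester: a carbonyl carbon bonded to an oxygen that is itself bonded to carbon (no H on that O).
Exactly one fragment in the molecule meets all constraints, giving 1 match.

1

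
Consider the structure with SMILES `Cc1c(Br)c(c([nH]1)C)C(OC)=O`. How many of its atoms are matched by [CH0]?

The query [CH0] means: aliphatic carbon with no attached hydrogen.
Check the 12 heavy atoms by environment: 1× n (aromatic, H1) → no; 4× c (aromatic, H0) → no; 1× Br (H0) → no; 1× C (H0) → match; 2× O (H0) → no; 3× C (H3) → no.
That gives 1 matching atom.

1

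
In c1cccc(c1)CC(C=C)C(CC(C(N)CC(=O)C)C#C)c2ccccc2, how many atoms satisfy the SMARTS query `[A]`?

15

Check the 27 heavy atoms by environment: 13× C → match; 1× O → match; 1× N → match; 12× c (aromatic) → no.
Summing the matching environments: 13 + 1 + 1 = 15 matching atoms.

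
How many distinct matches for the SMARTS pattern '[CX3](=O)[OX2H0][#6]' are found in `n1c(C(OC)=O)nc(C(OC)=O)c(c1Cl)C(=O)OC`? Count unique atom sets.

[CX3](=O)[OX2H0][#6] is the SMARTS for an ester: a carbonyl carbon bonded to an oxygen that is itself bonded to carbon (no H on that O).
The molecule carries 3 separate instances of a methyl-ester group (-C(=O)OCH3) meeting every constraint; each maps to a distinct set of atoms, giving 3 matches.

3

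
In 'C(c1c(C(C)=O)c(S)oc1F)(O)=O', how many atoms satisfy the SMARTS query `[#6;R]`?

4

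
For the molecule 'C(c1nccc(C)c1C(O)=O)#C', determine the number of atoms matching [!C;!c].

3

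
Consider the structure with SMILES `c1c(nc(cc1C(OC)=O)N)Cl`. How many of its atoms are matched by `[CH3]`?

1

The query [CH3] means: aliphatic carbon with exactly three hydrogens.
Check the 12 heavy atoms by environment: 1× n (aromatic, H0) → no; 3× c (aromatic, H0) → no; 2× c (aromatic, H1) → no; 1× Cl (H0) → no; 1× C (H0) → no; 2× O (H0) → no; 1× C (H3) → match; 1× N (H2) → no.
That gives 1 matching atom.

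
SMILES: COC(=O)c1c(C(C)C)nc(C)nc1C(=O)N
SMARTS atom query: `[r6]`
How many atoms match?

6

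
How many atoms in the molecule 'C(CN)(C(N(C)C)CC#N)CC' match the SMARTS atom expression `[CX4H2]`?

3

The query [CX4H2] means: sp3 carbon (X4) with exactly two hydrogens.
Check the 12 heavy atoms by environment: 3× C (H2, X4) → match; 2× C (H1, X4) → no; 1× N (H0, X3) → no; 3× C (H3, X4) → no; 1× C (H0, X2) → no; 1× N (H0, X1) → no; 1× N (H2, X3) → no.
That gives 3 matching atoms.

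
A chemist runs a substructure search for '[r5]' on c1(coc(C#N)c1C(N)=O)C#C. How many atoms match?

Check the 12 heavy atoms by environment: 1× o (aromatic, in 5-ring) → match; 4× c (aromatic, in 5-ring) → match; 4× C (acyclic) → no; 1× O (acyclic) → no; 2× N (acyclic) → no.
Summing the matching environments: 1 + 4 = 5 matching atoms.

5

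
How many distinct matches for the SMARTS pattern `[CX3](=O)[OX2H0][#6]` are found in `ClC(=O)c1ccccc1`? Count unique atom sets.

0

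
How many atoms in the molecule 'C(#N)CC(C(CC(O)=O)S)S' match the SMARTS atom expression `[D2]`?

The query [D2] means: atom with exactly two heavy-atom neighbours.
Check the 11 heavy atoms by environment: 3× C (D2) → match; 3× C (D3) → no; 2× S (D1) → no; 2× O (D1) → no; 1× N (D1) → no.
That gives 3 matching atoms.

3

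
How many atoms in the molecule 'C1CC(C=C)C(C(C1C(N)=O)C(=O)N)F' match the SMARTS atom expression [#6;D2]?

The query [#6;D2] means: any carbon bonded to exactly two heavy atoms.
Check the 15 heavy atoms by environment: 6× C (D3) → no; 3× C (D2) → match; 2× O (D1) → no; 2× N (D1) → no; 1× F (D1) → no; 1× C (D1) → no.
That gives 3 matching atoms.

3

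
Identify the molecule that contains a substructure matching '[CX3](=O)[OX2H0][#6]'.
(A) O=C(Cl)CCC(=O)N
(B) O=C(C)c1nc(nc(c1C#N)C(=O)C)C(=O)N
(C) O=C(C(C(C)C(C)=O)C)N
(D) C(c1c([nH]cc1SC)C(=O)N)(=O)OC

D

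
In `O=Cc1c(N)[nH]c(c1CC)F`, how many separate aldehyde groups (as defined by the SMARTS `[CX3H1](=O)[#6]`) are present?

[CX3H1](=O)[#6] is the SMARTS for an aldehyde: an sp2 carbon with one H, double-bonded to O and single-bonded to carbon.
Exactly one fragment in the molecule meets all constraints, giving 1 match.

1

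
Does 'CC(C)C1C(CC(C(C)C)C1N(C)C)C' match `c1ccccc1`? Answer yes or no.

The pattern c1ccccc1 describes six aromatic carbons in a ring — a benzene ring.
The closest candidate here is a methyl group (-CH3), but no six-membered all-carbon aromatic ring is present. No other fragment satisfies the full query, so there is no match.

No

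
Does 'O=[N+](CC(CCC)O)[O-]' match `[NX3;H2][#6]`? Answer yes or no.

No

The pattern [NX3;H2][#6] describes a trivalent nitrogen with two H attached to carbon — a primary amine.
The closest candidate here is a nitro group (-[N+](=O)[O-]), but the nitrogen is [N+] with no H, not NX3H2. No other fragment satisfies the full query, so there is no match.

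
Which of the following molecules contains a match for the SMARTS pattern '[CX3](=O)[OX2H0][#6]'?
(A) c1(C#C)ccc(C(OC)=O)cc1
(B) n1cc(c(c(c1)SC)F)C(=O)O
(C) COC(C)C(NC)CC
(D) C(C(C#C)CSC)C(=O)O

[CX3](=O)[OX2H0][#6] describes a carbonyl carbon bonded to an oxygen that is itself bonded to carbon (no H on that O) (an ester).
(A) contains a methyl-ester group (-C(=O)OCH3), which satisfies every atom and bond constraint.
(B) has a carboxylic acid group (-C(=O)OH) but the singly-bonded O carries H (OX2H1, not H0).
(C) has a methoxy ether (-OCH3) but the ether oxygen is not adjacent to a C=O carbon.
(D) has a carboxylic acid group (-C(=O)OH) but the singly-bonded O carries H (OX2H1, not H0).
So the answer is (A).

A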